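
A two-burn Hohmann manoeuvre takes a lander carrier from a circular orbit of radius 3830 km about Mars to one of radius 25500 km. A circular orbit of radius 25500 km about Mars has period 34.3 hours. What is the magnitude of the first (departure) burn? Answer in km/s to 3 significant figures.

Δv₁ = 1.07 km/s

From Kepler's third law T² = 4π²r³/μ at r = 25500 km, T = 34.3 hours = 34.3 × 3600 s = 1.2348×10^5 s: μ = 4π²r³/T² = 42932.6 km³/s².
Semi-major axis of the transfer orbit: a_t = (3830 + 25500)/2 = 14665 km.
On the circular orbit at r = 3830 km, v_c = √(μ/r) = 3.348 km/s.
Vis-viva on the transfer ellipse at r = 3830 km gives v_t = √[μ(2/r − 1/a_t)] = 4.415 km/s.
Δv₁ = |v_t − v_c| = |4.415 − 3.348| = 1.067 km/s.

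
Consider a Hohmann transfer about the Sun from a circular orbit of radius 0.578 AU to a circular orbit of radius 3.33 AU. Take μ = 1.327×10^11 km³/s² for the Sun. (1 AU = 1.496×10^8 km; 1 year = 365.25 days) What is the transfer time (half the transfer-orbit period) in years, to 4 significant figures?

t = 1.366 years

In km: r₁ = 0.578 × 1.496×10^8 = 8.64688×10^7 km; r₂ = 3.33 × 1.496×10^8 = 4.98168×10^8 km.
The Hohmann ellipse has a_t = (r₁ + r₂)/2 = 2.923184×10^8 km.
Transfer time t = π√(a_t³/μ) = π√((2.923184×10^8)³ / 1.327×10^11) = 4.310×10^7 s.
Converting: 4.310×10^7 s ÷ 3.15576×10^7 s/year (365.25 × 86400) = 1.366 years.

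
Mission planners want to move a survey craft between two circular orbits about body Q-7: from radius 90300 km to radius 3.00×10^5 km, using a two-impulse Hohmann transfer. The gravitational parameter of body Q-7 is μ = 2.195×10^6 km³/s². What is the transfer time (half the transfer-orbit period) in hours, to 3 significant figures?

Transfer-ellipse semi-major axis a_t = (r₁ + r₂)/2 = (90300 + 3.000×10^5)/2 = 1.9515×10^5 km.
Transfer time t = π√(a_t³/μ) = π√((1.9515×10^5)³ / 2.195×10^6) = 1.828×10^5 s.
Converting: 1.828×10^5 s ÷ 3600 s/hour = 50.8 hours.

t = 50.8 hours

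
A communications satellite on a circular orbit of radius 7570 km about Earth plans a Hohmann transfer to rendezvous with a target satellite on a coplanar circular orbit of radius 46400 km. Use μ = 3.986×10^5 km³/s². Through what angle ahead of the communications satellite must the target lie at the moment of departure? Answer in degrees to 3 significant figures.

φ = 100°

Semi-major axis of the transfer orbit: a_t = (7570 + 46400)/2 = 26985 km.
The half-period of the transfer ellipse is t = π√(a_t³/μ) = 22058 s.
The target's mean motion on its circular orbit is ω₂ = √(μ/r₂³) = 6.3167×10^-5 rad/s.
Angle swept by the target during transfer: ω₂·t = 1.3933 rad = 79.83°.
The communications satellite traverses 180° on the transfer ellipse, so the target must lead by 180° − 79.83° = 100°.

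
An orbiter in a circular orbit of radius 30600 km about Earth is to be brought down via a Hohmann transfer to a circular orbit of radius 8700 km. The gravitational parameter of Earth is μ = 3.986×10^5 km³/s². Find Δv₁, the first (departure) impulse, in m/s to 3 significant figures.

Δv₁ = 1210 m/s

Semi-major axis of the transfer orbit: a_t = (30600 + 8700)/2 = 19650 km.
On the circular orbit at r = 30600 km, v_c = √(μ/r) = 3.6092 km/s.
Vis-viva on the transfer ellipse at r = 30600 km gives v_t = √[μ(2/r − 1/a_t)] = 2.4015 km/s.
Δv₁ = |v_t − v_c| = |2.4015 − 3.6092| = 1.208 km/s.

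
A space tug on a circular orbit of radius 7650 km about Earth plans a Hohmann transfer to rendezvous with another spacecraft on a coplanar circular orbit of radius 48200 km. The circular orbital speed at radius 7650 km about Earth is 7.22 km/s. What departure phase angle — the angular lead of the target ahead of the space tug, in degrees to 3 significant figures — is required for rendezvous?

φ = 101°

From the circular-orbit relation v² = μ/r at r = 7650 km: μ = v²r = (7.22)² × 7650 = 3.98782×10^5 km³/s².
Semi-major axis of the transfer orbit: a_t = (7650 + 48200)/2 = 27925 km.
Transfer time t = π√(a_t³/μ) = 23215 s.
Target angular speed ω₂ = √(μ/r₂³) = 5.9676×10^-5 rad/s.
Angle swept by the target during transfer: ω₂·t = 1.3854 rad = 79.38°.
Arrival is 180° from departure on the ellipse, so φ = 180° − 79.38° = 101°.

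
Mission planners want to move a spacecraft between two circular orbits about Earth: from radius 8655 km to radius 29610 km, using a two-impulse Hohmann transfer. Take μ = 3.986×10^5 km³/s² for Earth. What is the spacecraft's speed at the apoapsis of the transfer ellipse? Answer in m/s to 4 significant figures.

v = 2468 m/s

The Hohmann ellipse has a_t = (r₁ + r₂)/2 = 19132.5 km.
The apoapsis of the transfer ellipse is at r = 29610 km.
Vis-viva: v = √[μ(2/r − 1/a_t)] = √[3.986×10^5 × (2/29610 − 1/19132.5)] = 2.468 km/s.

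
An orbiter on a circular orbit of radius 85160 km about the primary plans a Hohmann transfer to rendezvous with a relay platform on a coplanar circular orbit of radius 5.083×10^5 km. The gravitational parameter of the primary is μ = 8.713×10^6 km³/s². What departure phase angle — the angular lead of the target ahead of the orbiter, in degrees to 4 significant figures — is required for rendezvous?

Transfer-ellipse semi-major axis a_t = (r₁ + r₂)/2 = (85160 + 5.083×10^5)/2 = 2.9673×10^5 km.
The half-period of the transfer ellipse is t = π√(a_t³/μ) = 1.72032×10^5 s.
The target's mean motion on its circular orbit is ω₂ = √(μ/r₂³) = 8.14524×10^-6 rad/s.
Angle swept by the target during transfer: ω₂·t = 1.40124 rad = 80.29°.
The orbiter traverses 180° on the transfer ellipse, so the target must lead by 180° − 80.29° = 99.71°.

φ = 99.71°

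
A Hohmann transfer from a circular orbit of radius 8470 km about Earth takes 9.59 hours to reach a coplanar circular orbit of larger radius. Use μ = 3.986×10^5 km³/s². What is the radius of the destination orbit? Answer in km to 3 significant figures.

r₂ = 64300 km

Transfer time t = 9.59 hours = 34524 s, and t = π√(a_t³/μ).
So a_t = (μ t²/π²)^(1/3) = (3.986×10^5 × (34524)² / π²)^(1/3) = 36377 km.
Since a_t = (r₁ + r₂)/2, r₂ = 2a_t − r₁ = 2×36377 − 8470 = 64284 km.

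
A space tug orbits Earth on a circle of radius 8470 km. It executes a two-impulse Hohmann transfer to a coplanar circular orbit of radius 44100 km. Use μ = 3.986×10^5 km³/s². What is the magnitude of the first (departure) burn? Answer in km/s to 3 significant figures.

Δv₁ = 2.03 km/s

Transfer-ellipse semi-major axis a_t = (r₁ + r₂)/2 = (8470 + 44100)/2 = 26285 km.
Circular speed at r = 8470 km: v_c = √(μ/r) = 6.860 km/s.
Vis-viva on the transfer ellipse at r = 8470 km gives v_t = √[μ(2/r − 1/a_t)] = 8.886 km/s.
Δv₁ = |v_t − v_c| = |8.886 − 6.860| = 2.026 km/s.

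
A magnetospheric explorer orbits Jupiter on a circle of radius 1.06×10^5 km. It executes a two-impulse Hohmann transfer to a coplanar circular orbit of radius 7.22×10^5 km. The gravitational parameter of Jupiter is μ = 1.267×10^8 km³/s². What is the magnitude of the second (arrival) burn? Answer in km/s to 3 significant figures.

Δv₂ = 6.54 km/s

Transfer-ellipse semi-major axis a_t = (r₁ + r₂)/2 = (1.060×10^5 + 7.220×10^5)/2 = 4.140×10^5 km.
On the circular orbit at r = 7.220×10^5 km, v_c = √(μ/r) = 13.247 km/s.
Vis-viva on the transfer ellipse at r = 7.220×10^5 km gives v_t = √[μ(2/r − 1/a_t)] = 6.7031 km/s.
Δv₂ = |v_t − v_c| = |6.7031 − 13.247| = 6.544 km/s.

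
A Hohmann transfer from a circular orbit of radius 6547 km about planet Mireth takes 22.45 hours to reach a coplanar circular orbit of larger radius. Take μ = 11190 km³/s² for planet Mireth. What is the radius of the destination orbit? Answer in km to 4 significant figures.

Transfer time t = 22.45 hours = 80820 s, and t = π√(a_t³/μ).
So a_t = (μ t²/π²)^(1/3) = (11190 × (80820)² / π²)^(1/3) = 19492 km.
Since a_t = (r₁ + r₂)/2, r₂ = 2a_t − r₁ = 2×19492 − 6547 = 32437 km.

r₂ = 32440 km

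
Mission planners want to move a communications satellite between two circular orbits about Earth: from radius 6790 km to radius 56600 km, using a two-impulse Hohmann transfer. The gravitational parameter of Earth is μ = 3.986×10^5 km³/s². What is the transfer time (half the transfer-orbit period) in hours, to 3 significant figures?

Semi-major axis of the transfer orbit: a_t = (6790 + 56600)/2 = 31695 km.
Half the transfer-orbit period gives t = π√(a_t³/μ) = 28080 s.
Converting: 28080 s ÷ 3600 s/hour = 7.80 hours.

t = 7.80 hours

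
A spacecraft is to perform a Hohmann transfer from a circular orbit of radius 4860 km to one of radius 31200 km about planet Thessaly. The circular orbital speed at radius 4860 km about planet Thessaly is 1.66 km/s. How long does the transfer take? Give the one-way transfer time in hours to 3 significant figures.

From the circular-orbit relation v² = μ/r at r = 4860 km: μ = v²r = (1.66)² × 4860 = 13392.2 km³/s².
Transfer-ellipse semi-major axis a_t = (r₁ + r₂)/2 = (4860 + 31200)/2 = 18030 km.
By Kepler's third law the transfer-orbit period is T = 2π√(a_t³/μ), so t = T/2 = 65720 s.
Converting: 65720 s ÷ 3600 s/hour = 18.3 hours.

t = 18.3 hours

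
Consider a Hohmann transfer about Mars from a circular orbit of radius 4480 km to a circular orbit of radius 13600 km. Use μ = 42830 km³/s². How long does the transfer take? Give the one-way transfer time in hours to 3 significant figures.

Semi-major axis of the transfer orbit: a_t = (4480 + 13600)/2 = 9040 km.
Transfer time t = π√(a_t³/μ) = π√((9040)³ / 42830) = 13048 s.
Converting: 13048 s ÷ 3600 s/hour = 3.62 hours.

t = 3.62 hours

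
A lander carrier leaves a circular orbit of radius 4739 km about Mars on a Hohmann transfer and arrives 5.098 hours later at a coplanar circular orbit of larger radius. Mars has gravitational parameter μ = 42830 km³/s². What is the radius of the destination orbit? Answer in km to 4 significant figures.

Transfer time t = 5.098 hours = 18352.8 s, and t = π√(a_t³/μ).
So a_t = (μ t²/π²)^(1/3) = (42830 × (18352.8)² / π²)^(1/3) = 11349 km.
Since a_t = (r₁ + r₂)/2, r₂ = 2a_t − r₁ = 2×11349 − 4739 = 17959 km.

r₂ = 17960 km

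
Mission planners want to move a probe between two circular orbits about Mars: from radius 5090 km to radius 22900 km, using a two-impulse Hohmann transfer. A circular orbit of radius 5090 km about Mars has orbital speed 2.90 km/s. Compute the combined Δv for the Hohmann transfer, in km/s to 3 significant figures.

Δv = 1.35 km/s

From the circular-orbit relation v² = μ/r at r = 5090 km: μ = v²r = (2.90)² × 5090 = 42806.9 km³/s².
The Hohmann ellipse has a_t = (r₁ + r₂)/2 = 13995 km.
Circular speed at r₁: v₁ = √(μ/r₁) = √(42806.9/5090) = 2.9000 km/s.
Transfer-orbit speed at r₁ (vis-viva equation): v_p = √[μ(2/r₁ − 1/a_t)] = 3.7096 km/s.
First burn Δv₁ = |v_p − v₁| = 0.8096 km/s.
Circular speed at r₂: v₂ = √(μ/r₂) = 1.3672 km/s.
Transfer-orbit speed at r₂: v_a = √[μ(2/r₂ − 1/a_t)] = 0.82454 km/s.
Second burn Δv₂ = |v₂ − v_a| = 0.5427 km/s.
Δv = Δv₁ + Δv₂ = 0.8096 + 0.5427 = 1.352 km/s.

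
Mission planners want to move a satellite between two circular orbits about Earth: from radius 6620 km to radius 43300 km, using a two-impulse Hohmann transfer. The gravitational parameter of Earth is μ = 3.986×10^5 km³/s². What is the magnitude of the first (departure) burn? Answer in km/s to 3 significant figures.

The Hohmann ellipse has a_t = (r₁ + r₂)/2 = 24960 km.
Circular speed at r = 6620 km: v_c = √(μ/r) = 7.75961 km/s.
Vis-viva on the transfer ellipse at r = 6620 km gives v_t = √[μ(2/r − 1/a_t)] = 10.2202 km/s.
Δv₁ = |v_t − v_c| = |10.2202 − 7.75961| = 2.461 km/s.

Δv₁ = 2.46 km/s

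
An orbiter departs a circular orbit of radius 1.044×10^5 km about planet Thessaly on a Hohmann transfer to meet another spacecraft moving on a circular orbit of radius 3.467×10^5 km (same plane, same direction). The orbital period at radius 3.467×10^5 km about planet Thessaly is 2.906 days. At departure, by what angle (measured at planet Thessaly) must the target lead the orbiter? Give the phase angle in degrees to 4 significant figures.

From Kepler's third law T² = 4π²r³/μ at r = 3.467×10^5 km, T = 2.906 days = 2.906 × 86400 s = 2.510784×10^5 s: μ = 4π²r³/T² = 2.60977×10^7 km³/s².
Semi-major axis of the transfer orbit: a_t = (1.044×10^5 + 3.467×10^5)/2 = 2.2555×10^5 km.
The half-period of the transfer ellipse is t = π√(a_t³/μ) = 65874 s.
Target angular speed ω₂ = √(μ/r₂³) = 2.5025×10^-5 rad/s.
Angle swept by the target during transfer: ω₂·t = 1.6485 rad = 94.45°.
The orbiter traverses 180° on the transfer ellipse, so the target must lead by 180° − 94.45° = 85.55°.

φ = 85.55°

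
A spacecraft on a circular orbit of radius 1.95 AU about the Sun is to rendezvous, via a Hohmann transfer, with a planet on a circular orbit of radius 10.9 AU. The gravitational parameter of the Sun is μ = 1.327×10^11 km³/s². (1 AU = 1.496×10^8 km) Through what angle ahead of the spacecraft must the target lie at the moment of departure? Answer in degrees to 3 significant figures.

In km: r₁ = 1.95 × 1.496×10^8 = 2.9172×10^8 km; r₂ = 10.9 × 1.496×10^8 = 1.63064×10^9 km.
Semi-major axis of the transfer orbit: a_t = (2.9172×10^8 + 1.63064×10^9)/2 = 9.6118×10^8 km.
Transfer time t = π√(a_t³/μ) = 2.570×10^8 s.
Target angular speed ω₂ = √(μ/r₂³) = 5.532×10^-9 rad/s.
Angle swept by the target during transfer: ω₂·t = 1.4217 rad = 81.46°.
The spacecraft traverses 180° on the transfer ellipse, so the target must lead by 180° − 81.46° = 98.5°.

φ = 98.5°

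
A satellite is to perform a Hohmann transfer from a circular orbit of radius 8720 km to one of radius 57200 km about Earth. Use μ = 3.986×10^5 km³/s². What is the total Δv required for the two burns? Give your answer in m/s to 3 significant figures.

The Hohmann ellipse has a_t = (r₁ + r₂)/2 = 32960 km.
Circular speed at r₁: v₁ = √(μ/r₁) = √(3.986×10^5/8720) = 6.761 km/s.
Transfer-orbit speed at r₁ (v² = μ(2/r − 1/a)): v_p = √[μ(2/r₁ − 1/a_t)] = 8.907 km/s.
First burn Δv₁ = |v_p − v₁| = 2.146 km/s.
Circular speed at r₂: v₂ = √(μ/r₂) = 2.640 km/s.
Transfer-orbit speed at r₂: v_a = √[μ(2/r₂ − 1/a_t)] = 1.358 km/s.
Second burn Δv₂ = |v₂ − v_a| = 1.282 km/s.
Total Δv = Δv₁ + Δv₂ = 3.428 km/s.

Δv = 3430 m/s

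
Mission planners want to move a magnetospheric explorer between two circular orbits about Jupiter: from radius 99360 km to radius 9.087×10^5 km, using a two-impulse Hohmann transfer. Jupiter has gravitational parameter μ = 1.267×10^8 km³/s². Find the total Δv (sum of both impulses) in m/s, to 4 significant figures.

Δv = 18800 m/s

Transfer-ellipse semi-major axis a_t = (r₁ + r₂)/2 = (99360 + 9.087×10^5)/2 = 5.0403×10^5 km.
At r₁ the circular-orbit speed is v₁ = √(μ/r₁) = 35.709 km/s.
On the transfer ellipse at r₁, vis-viva gives v_p = √[μ(2/r₁ − 1/a_t)] = 47.947 km/s.
First burn Δv₁ = |v_p − v₁| = 12.238 km/s.
Circular speed at r₂: v₂ = √(μ/r₂) = 11.808 km/s.
Transfer-orbit speed at r₂: v_a = √[μ(2/r₂ − 1/a_t)] = 5.2427 km/s.
Second burn Δv₂ = |v₂ − v_a| = 6.5653 km/s.
Total Δv = Δv₁ + Δv₂ = 18.80 km/s.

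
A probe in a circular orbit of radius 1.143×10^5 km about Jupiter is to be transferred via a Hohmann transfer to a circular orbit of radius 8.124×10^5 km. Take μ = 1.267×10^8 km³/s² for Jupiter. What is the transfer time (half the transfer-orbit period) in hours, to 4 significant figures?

t = 24.45 hours

Transfer-ellipse semi-major axis a_t = (r₁ + r₂)/2 = (1.143×10^5 + 8.124×10^5)/2 = 4.6335×10^5 km.
Half the transfer-orbit period gives t = π√(a_t³/μ) = 88030 s.
Converting: 88030 s ÷ 3600 s/hour = 24.45 hours.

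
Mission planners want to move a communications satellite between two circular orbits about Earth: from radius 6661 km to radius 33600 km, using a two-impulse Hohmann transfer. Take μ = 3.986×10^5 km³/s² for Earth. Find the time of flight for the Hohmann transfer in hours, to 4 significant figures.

t = 3.948 hours

Transfer-ellipse semi-major axis a_t = (r₁ + r₂)/2 = (6661 + 33600)/2 = 20130.5 km.
Half the transfer-orbit period gives t = π√(a_t³/μ) = 14212 s.
Converting: 14212 s ÷ 3600 s/hour = 3.948 hours.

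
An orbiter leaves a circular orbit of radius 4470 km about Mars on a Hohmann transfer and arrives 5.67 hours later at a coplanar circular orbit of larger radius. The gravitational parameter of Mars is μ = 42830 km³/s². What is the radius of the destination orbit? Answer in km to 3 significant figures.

r₂ = 19900 km

Transfer time t = 5.67 hours = 20412 s, and t = π√(a_t³/μ).
So a_t = (μ t²/π²)^(1/3) = (42830 × (20412)² / π²)^(1/3) = 12183 km.
Since a_t = (r₁ + r₂)/2, r₂ = 2a_t − r₁ = 2×12183 − 4470 = 19896 km.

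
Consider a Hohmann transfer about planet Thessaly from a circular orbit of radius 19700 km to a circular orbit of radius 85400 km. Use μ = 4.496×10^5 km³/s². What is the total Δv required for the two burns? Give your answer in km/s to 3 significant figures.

Transfer-ellipse semi-major axis a_t = (r₁ + r₂)/2 = (19700 + 85400)/2 = 52550 km.
At r₁ the circular-orbit speed is v₁ = √(μ/r₁) = 4.7773 km/s.
On the transfer ellipse at r₁, v² = μ(2/r − 1/a) gives v_p = √[μ(2/r₁ − 1/a_t)] = 6.0901 km/s.
First burn Δv₁ = |v_p − v₁| = 1.3128 km/s.
Circular speed at r₂: v₂ = √(μ/r₂) = 2.29448 km/s.
Transfer-orbit speed at r₂: v_a = √[μ(2/r₂ − 1/a_t)] = 1.40485 km/s.
Second burn Δv₂ = |v₂ − v_a| = 0.88963 km/s.
Δv = Δv₁ + Δv₂ = 1.3128 + 0.88963 = 2.202 km/s.

Δv = 2.20 km/s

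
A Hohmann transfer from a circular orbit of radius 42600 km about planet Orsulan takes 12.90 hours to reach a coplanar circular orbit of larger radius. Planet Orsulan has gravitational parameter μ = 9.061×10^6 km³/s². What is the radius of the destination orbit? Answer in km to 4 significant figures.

Transfer time t = 12.90 hours = 46440 s, and t = π√(a_t³/μ).
So a_t = (μ t²/π²)^(1/3) = (9.061×10^6 × (46440)² / π²)^(1/3) = 1.2557×10^5 km.
Since a_t = (r₁ + r₂)/2, r₂ = 2a_t − r₁ = 2×1.2557×10^5 − 42600 = 2.0854×10^5 km.

r₂ = 2.085×10^5 km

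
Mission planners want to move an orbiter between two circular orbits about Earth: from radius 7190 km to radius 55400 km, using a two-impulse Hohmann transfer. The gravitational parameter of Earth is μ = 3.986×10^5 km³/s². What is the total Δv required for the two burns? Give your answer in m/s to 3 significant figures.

Transfer-ellipse semi-major axis a_t = (r₁ + r₂)/2 = (7190 + 55400)/2 = 31295 km.
Circular speed at r₁: v₁ = √(μ/r₁) = √(3.986×10^5/7190) = 7.44568 km/s.
Transfer-orbit speed at r₁ (v² = μ(2/r − 1/a)): v_p = √[μ(2/r₁ − 1/a_t)] = 9.90653 km/s.
First burn Δv₁ = |v_p − v₁| = 2.46085 km/s.
At r₂, v₂ = √(μ/r₂) = 2.68234 km/s.
Transfer-orbit speed at r₂: v_a = √[μ(2/r₂ − 1/a_t)] = 1.28570 km/s.
Second burn Δv₂ = |v₂ − v_a| = 1.39664 km/s.
Total Δv = Δv₁ + Δv₂ = 3.857 km/s.

Δv = 3860 m/s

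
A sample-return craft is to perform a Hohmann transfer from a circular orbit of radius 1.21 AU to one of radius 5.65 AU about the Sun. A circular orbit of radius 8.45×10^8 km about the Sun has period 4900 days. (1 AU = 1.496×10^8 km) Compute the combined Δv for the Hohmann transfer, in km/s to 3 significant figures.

From Kepler's third law T² = 4π²r³/μ at r = 8.45×10^8 km, T = 4900 days = 4900 × 86400 s = 4.2336×10^8 s: μ = 4π²r³/T² = 1.32895×10^11 km³/s².
In km: r₁ = 1.21 × 1.496×10^8 = 1.81016×10^8 km; r₂ = 5.65 × 1.496×10^8 = 8.4524×10^8 km.
The Hohmann ellipse has a_t = (r₁ + r₂)/2 = 5.13128×10^8 km.
At r₁ the circular-orbit speed is v₁ = √(μ/r₁) = 27.10 km/s.
Transfer-orbit speed at r₁ (vis-viva): v_p = √[μ(2/r₁ − 1/a_t)] = 34.78 km/s.
First burn Δv₁ = |v_p − v₁| = 7.680 km/s.
At r₂, v₂ = √(μ/r₂) = 12.54 km/s.
Transfer-orbit speed at r₂: v_a = √[μ(2/r₂ − 1/a_t)] = 7.448 km/s.
Second burn Δv₂ = |v₂ − v_a| = 5.092 km/s.
Δv = Δv₁ + Δv₂ = 7.680 + 5.092 = 12.77 km/s.

Δv = 12.8 km/s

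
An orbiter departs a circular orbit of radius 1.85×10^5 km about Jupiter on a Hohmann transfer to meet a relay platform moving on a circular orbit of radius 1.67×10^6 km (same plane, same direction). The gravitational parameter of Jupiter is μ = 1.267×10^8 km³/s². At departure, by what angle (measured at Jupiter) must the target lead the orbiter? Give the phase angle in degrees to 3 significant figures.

φ = 105°

Transfer-ellipse semi-major axis a_t = (r₁ + r₂)/2 = (1.850×10^5 + 1.670×10^6)/2 = 9.275×10^5 km.
The half-period of the transfer ellipse is t = π√(a_t³/μ) = 2.493×10^5 s.
The target's mean motion on its circular orbit is ω₂ = √(μ/r₂³) = 5.216×10^-6 rad/s.
Angle swept by the target during transfer: ω₂·t = 1.3003 rad = 74.502°.
The orbiter traverses 180° on the transfer ellipse, so the target must lead by 180° − 74.502° = 105°.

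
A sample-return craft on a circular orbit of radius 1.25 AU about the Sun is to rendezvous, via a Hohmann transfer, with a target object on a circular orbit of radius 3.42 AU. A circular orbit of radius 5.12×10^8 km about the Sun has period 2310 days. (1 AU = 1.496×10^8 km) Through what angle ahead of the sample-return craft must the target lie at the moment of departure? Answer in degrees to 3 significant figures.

From Kepler's third law T² = 4π²r³/μ at r = 5.12×10^8 km, T = 2310 days = 2310 × 86400 s = 1.99584×10^8 s: μ = 4π²r³/T² = 1.33020×10^11 km³/s².
In km: r₁ = 1.25 × 1.496×10^8 = 1.870×10^8 km; r₂ = 3.42 × 1.496×10^8 = 5.11632×10^8 km.
The Hohmann ellipse has a_t = (r₁ + r₂)/2 = 3.49316×10^8 km.
Transfer time t = π√(a_t³/μ) = 5.6237×10^7 s.
The target's mean motion on its circular orbit is ω₂ = √(μ/r₂³) = 3.1515×10^-8 rad/s.
Angle swept by the target during transfer: ω₂·t = 1.772 rad = 101.5°.
Arrival is 180° from departure on the ellipse, so φ = 180° − 101.5° = 78.5°.

φ = 78.5°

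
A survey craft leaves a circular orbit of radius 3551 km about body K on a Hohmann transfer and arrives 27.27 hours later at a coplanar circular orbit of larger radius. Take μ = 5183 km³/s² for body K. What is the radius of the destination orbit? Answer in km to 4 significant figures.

Transfer time t = 27.27 hours = 98172 s, and t = π√(a_t³/μ).
So a_t = (μ t²/π²)^(1/3) = (5183 × (98172)² / π²)^(1/3) = 17169 km.
Since a_t = (r₁ + r₂)/2, r₂ = 2a_t − r₁ = 2×17169 − 3551 = 30787 km.

r₂ = 30790 km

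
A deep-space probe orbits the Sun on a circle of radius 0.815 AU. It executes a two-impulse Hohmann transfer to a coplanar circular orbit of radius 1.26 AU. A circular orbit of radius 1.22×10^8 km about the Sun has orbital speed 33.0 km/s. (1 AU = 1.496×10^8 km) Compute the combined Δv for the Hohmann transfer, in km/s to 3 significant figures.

From the circular-orbit relation v² = μ/r at r = 1.22×10^8 km: μ = v²r = (33.0)² × 1.22×10^8 = 1.32858×10^11 km³/s².
In km: r₁ = 0.815 × 1.496×10^8 = 1.21924×10^8 km; r₂ = 1.26 × 1.496×10^8 = 1.88496×10^8 km.
Transfer-ellipse semi-major axis a_t = (r₁ + r₂)/2 = (1.21924×10^8 + 1.88496×10^8)/2 = 1.5521×10^8 km.
Circular speed at r₁: v₁ = √(μ/r₁) = √(1.32858×10^11/1.21924×10^8) = 33.010 km/s.
On the transfer ellipse at r₁, vis-viva equation gives v_p = √[μ(2/r₁ − 1/a_t)] = 36.378 km/s.
First burn Δv₁ = |v_p − v₁| = 3.368 km/s.
At r₂, v₂ = √(μ/r₂) = 26.5487 km/s.
Transfer-orbit speed at r₂: v_a = √[μ(2/r₂ − 1/a_t)] = 23.5303 km/s.
Second burn Δv₂ = |v₂ − v_a| = 3.018 km/s.
Δv = Δv₁ + Δv₂ = 3.368 + 3.018 = 6.386 km/s.

Δv = 6.39 km/s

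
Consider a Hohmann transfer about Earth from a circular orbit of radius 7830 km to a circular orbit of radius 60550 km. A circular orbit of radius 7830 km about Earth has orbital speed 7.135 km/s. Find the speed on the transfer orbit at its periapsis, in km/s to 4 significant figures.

From the circular-orbit relation v² = μ/r at r = 7830 km: μ = v²r = (7.135)² × 7830 = 3.98611×10^5 km³/s².
Transfer-ellipse semi-major axis a_t = (r₁ + r₂)/2 = (7830 + 60550)/2 = 34190 km.
The periapsis of the transfer ellipse is at r = 7830 km.
Vis-viva: v = √[μ(2/r − 1/a_t)] = √[3.98611×10^5 × (2/7830 − 1/34190)] = 9.495 km/s.

v = 9.495 km/s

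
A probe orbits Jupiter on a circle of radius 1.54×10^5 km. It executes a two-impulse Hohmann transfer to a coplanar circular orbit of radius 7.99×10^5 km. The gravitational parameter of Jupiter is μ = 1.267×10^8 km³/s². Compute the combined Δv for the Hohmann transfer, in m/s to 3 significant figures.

Δv = 13900 m/s

Transfer-ellipse semi-major axis a_t = (r₁ + r₂)/2 = (1.540×10^5 + 7.990×10^5)/2 = 4.765×10^5 km.
At r₁ the circular-orbit speed is v₁ = √(μ/r₁) = 28.683 km/s.
Transfer-orbit speed at r₁ (vis-viva): v_p = √[μ(2/r₁ − 1/a_t)] = 37.142 km/s.
First burn Δv₁ = |v_p − v₁| = 8.459 km/s.
Circular speed at r₂: v₂ = √(μ/r₂) = 12.593 km/s.
Transfer-orbit speed at r₂: v_a = √[μ(2/r₂ − 1/a_t)] = 7.1589 km/s.
Second burn Δv₂ = |v₂ − v_a| = 5.434 km/s.
Total Δv = Δv₁ + Δv₂ = 13.89 km/s.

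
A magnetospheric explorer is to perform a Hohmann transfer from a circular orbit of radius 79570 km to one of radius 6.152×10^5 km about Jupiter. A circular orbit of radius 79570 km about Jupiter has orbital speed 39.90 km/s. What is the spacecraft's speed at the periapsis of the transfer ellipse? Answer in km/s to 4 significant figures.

v = 53.10 km/s

From the circular-orbit relation v² = μ/r at r = 79570 km: μ = v²r = (39.90)² × 79570 = 1.26676×10^8 km³/s².
The Hohmann ellipse has a_t = (r₁ + r₂)/2 = 3.47385×10^5 km.
At periapsis, r = 79570 km.
Vis-viva: v = √[μ(2/r − 1/a_t)] = √[1.26676×10^8 × (2/79570 − 1/3.47385×10^5)] = 53.10 km/s.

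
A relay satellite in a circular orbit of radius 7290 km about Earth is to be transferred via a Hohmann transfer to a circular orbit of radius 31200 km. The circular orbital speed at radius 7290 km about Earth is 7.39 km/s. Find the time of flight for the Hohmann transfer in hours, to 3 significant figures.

From the circular-orbit relation v² = μ/r at r = 7290 km: μ = v²r = (7.39)² × 7290 = 3.98122×10^5 km³/s².
Transfer-ellipse semi-major axis a_t = (r₁ + r₂)/2 = (7290 + 31200)/2 = 19245 km.
Half the transfer-orbit period gives t = π√(a_t³/μ) = 13290 s.
Converting: 13290 s ÷ 3600 s/hour = 3.69 hours.

t = 3.69 hours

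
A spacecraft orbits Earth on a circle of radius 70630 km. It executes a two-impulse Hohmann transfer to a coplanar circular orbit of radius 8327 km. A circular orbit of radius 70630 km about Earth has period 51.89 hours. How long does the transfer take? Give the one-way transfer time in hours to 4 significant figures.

From Kepler's third law T² = 4π²r³/μ at r = 70630 km, T = 51.89 hours = 51.89 × 3600 s = 1.86804×10^5 s: μ = 4π²r³/T² = 3.98616×10^5 km³/s².
The Hohmann ellipse has a_t = (r₁ + r₂)/2 = 39478.5 km.
Half the transfer-orbit period gives t = π√(a_t³/μ) = 39030 s.
Converting: 39030 s ÷ 3600 s/hour = 10.84 hours.

t = 10.84 hours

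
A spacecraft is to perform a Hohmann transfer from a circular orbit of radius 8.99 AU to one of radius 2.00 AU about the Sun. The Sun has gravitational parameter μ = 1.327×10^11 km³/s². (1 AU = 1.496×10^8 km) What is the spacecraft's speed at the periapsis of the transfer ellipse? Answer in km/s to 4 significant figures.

v = 26.94 km/s

In km: r₁ = 8.99 × 1.496×10^8 = 1.344904×10^9 km; r₂ = 2.00 × 1.496×10^8 = 2.992×10^8 km.
Transfer-ellipse semi-major axis a_t = (r₁ + r₂)/2 = (1.344904×10^9 + 2.992×10^8)/2 = 8.22052×10^8 km.
At periapsis, r = 2.992×10^8 km.
Vis-viva: v = √[μ(2/r − 1/a_t)] = √[1.327×10^11 × (2/2.992×10^8 − 1/8.22052×10^8)] = 26.94 km/s.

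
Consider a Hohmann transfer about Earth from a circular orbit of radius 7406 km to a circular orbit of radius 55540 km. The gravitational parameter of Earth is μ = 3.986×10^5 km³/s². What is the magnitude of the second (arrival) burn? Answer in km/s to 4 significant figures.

Transfer-ellipse semi-major axis a_t = (r₁ + r₂)/2 = (7406 + 55540)/2 = 31473 km.
Circular speed at r = 55540 km: v_c = √(μ/r) = 2.679 km/s.
Vis-viva on the transfer ellipse at r = 55540 km gives v_t = √[μ(2/r − 1/a_t)] = 1.300 km/s.
Δv₂ = |v_t − v_c| = |1.300 − 2.679| = 1.379 km/s.

Δv₂ = 1.379 km/s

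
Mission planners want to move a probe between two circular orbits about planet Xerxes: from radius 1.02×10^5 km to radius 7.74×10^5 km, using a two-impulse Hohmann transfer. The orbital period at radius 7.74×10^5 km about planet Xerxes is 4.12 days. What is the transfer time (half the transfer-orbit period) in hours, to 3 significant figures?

From Kepler's third law T² = 4π²r³/μ at r = 7.74×10^5 km, T = 4.12 days = 4.12 × 86400 s = 3.55968×10^5 s: μ = 4π²r³/T² = 1.44464×10^8 km³/s².
Transfer-ellipse semi-major axis a_t = (r₁ + r₂)/2 = (1.020×10^5 + 7.740×10^5)/2 = 4.380×10^5 km.
Half the transfer-orbit period gives t = π√(a_t³/μ) = 75770 s.
Converting: 75770 s ÷ 3600 s/hour = 21.0 hours.

t = 21.0 hours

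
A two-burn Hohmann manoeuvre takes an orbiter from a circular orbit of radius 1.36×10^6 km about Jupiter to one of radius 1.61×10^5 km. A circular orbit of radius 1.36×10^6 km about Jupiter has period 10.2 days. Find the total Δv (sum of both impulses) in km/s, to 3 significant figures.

From Kepler's third law T² = 4π²r³/μ at r = 1.36×10^6 km, T = 10.2 days = 10.2 × 86400 s = 8.8128×10^5 s: μ = 4π²r³/T² = 1.27864×10^8 km³/s².
The Hohmann ellipse has a_t = (r₁ + r₂)/2 = 7.605×10^5 km.
At r₁ the circular-orbit speed is v₁ = √(μ/r₁) = 9.696 km/s.
On the transfer ellipse at r₁, vis-viva equation gives v_a = √[μ(2/r₁ − 1/a_t)] = 4.461 km/s.
First burn Δv₁ = |v_a − v₁| = 5.235 km/s.
Circular speed at r₂: v₂ = √(μ/r₂) = 28.181 km/s.
Transfer-orbit speed at r₂: v_p = √[μ(2/r₂ − 1/a_t)] = 37.686 km/s.
Second burn Δv₂ = |v₂ − v_p| = 9.505 km/s.
Total Δv = Δv₁ + Δv₂ = 14.74 km/s.

Δv = 14.7 km/s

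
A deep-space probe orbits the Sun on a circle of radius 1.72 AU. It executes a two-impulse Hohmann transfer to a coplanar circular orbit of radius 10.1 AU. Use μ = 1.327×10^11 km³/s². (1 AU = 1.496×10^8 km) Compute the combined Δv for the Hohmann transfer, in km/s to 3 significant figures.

In km: r₁ = 1.72 × 1.496×10^8 = 2.57312×10^8 km; r₂ = 10.1 × 1.496×10^8 = 1.51096×10^9 km.
Semi-major axis of the transfer orbit: a_t = (2.57312×10^8 + 1.51096×10^9)/2 = 8.84136×10^8 km.
At r₁ the circular-orbit speed is v₁ = √(μ/r₁) = 22.709 km/s.
Transfer-orbit speed at r₁ (vis-viva equation): v_p = √[μ(2/r₁ − 1/a_t)] = 29.687 km/s.
First burn Δv₁ = |v_p − v₁| = 6.978 km/s.
At r₂, v₂ = √(μ/r₂) = 9.3715 km/s.
Transfer-orbit speed at r₂: v_a = √[μ(2/r₂ − 1/a_t)] = 5.0557 km/s.
Second burn Δv₂ = |v₂ − v_a| = 4.316 km/s.
Δv = Δv₁ + Δv₂ = 6.978 + 4.316 = 11.29 km/s.

Δv = 11.3 km/s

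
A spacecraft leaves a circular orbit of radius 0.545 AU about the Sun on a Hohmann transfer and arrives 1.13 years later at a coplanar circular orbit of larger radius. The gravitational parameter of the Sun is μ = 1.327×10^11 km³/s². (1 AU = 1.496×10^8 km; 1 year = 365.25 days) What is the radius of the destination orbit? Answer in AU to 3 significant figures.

In km: r₁ = 0.545 × 1.496×10^8 = 8.1532×10^7 km.
Transfer time t = 1.13 years × 365.25 × 86400 s = 3.5660088×10^7 s, and t = π√(a_t³/μ).
So a_t = (μ t²/π²)^(1/3) = (1.327×10^11 × (3.5660088×10^7)² / π²)^(1/3) = 2.5762×10^8 km.
Since a_t = (r₁ + r₂)/2, r₂ = 2a_t − r₁ = 2×2.5762×10^8 − 8.1532×10^7 = 4.33708×10^8 km.
In AU: r₂ = 4.33708×10^8 / 1.496×10^8 = 2.90 AU.

r₂ = 2.90 AU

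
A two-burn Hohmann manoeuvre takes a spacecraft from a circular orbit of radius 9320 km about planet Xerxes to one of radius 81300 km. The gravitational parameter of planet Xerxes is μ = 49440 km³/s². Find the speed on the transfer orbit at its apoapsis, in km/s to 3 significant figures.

v = 0.354 km/s

Semi-major axis of the transfer orbit: a_t = (9320 + 81300)/2 = 45310 km.
The apoapsis of the transfer ellipse is at r = 81300 km.
Vis-viva: v = √[μ(2/r − 1/a_t)] = √[49440 × (2/81300 − 1/45310)] = 0.3537 km/s.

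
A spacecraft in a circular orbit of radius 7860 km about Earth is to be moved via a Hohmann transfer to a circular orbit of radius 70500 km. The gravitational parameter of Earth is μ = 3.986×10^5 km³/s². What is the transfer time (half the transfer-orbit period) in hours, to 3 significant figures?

Transfer-ellipse semi-major axis a_t = (r₁ + r₂)/2 = (7860 + 70500)/2 = 39180 km.
Transfer time t = π√(a_t³/μ) = π√((39180)³ / 3.986×10^5) = 38590 s.
Converting: 38590 s ÷ 3600 s/hour = 10.7 hours.

t = 10.7 hours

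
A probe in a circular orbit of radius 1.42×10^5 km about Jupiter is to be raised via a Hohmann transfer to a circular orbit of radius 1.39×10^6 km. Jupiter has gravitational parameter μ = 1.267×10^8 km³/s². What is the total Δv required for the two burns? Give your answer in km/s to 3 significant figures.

Δv = 15.8 km/s

The Hohmann ellipse has a_t = (r₁ + r₂)/2 = 7.660×10^5 km.
Circular speed at r₁: v₁ = √(μ/r₁) = √(1.267×10^8/1.420×10^5) = 29.871 km/s.
On the transfer ellipse at r₁, v² = μ(2/r − 1/a) gives v_p = √[μ(2/r₁ − 1/a_t)] = 40.238 km/s.
First burn Δv₁ = |v_p − v₁| = 10.367 km/s.
Circular speed at r₂: v₂ = √(μ/r₂) = 9.54731 km/s.
Transfer-orbit speed at r₂: v_a = √[μ(2/r₂ − 1/a_t)] = 4.11065 km/s.
Second burn Δv₂ = |v₂ − v_a| = 5.4367 km/s.
Δv = Δv₁ + Δv₂ = 10.367 + 5.4367 = 15.80 km/s.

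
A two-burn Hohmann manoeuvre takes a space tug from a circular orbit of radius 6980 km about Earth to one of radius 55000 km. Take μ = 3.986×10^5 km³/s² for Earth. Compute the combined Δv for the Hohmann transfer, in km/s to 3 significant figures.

Semi-major axis of the transfer orbit: a_t = (6980 + 55000)/2 = 30990 km.
Circular speed at r₁: v₁ = √(μ/r₁) = √(3.986×10^5/6980) = 7.556852 km/s.
On the transfer ellipse at r₁, vis-viva gives v_p = √[μ(2/r₁ − 1/a_t)] = 10.06726 km/s.
First burn Δv₁ = |v_p − v₁| = 2.5104 km/s.
At r₂, v₂ = √(μ/r₂) = 2.692076 km/s.
Transfer-orbit speed at r₂: v_a = √[μ(2/r₂ − 1/a_t)] = 1.277627 km/s.
Second burn Δv₂ = |v₂ − v_a| = 1.4144 km/s.
Δv = Δv₁ + Δv₂ = 2.5104 + 1.4144 = 3.925 km/s.

Δv = 3.92 km/s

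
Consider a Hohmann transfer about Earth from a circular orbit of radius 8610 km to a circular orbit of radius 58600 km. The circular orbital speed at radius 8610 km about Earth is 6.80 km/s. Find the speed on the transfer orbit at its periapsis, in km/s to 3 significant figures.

v = 8.98 km/s

From the circular-orbit relation v² = μ/r at r = 8610 km: μ = v²r = (6.80)² × 8610 = 3.98126×10^5 km³/s².
Semi-major axis of the transfer orbit: a_t = (8610 + 58600)/2 = 33605 km.
The periapsis of the transfer ellipse is at r = 8610 km.
Applying v² = μ(2/r − 1/a_t): v = 8.980 km/s.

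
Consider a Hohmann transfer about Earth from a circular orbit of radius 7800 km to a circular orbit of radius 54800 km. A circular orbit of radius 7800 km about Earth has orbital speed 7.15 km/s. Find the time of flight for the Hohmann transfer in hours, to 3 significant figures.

t = 7.65 hours

From the circular-orbit relation v² = μ/r at r = 7800 km: μ = v²r = (7.15)² × 7800 = 3.98756×10^5 km³/s².
Semi-major axis of the transfer orbit: a_t = (7800 + 54800)/2 = 31300 km.
By Kepler's third law the transfer-orbit period is T = 2π√(a_t³/μ), so t = T/2 = 27550 s.
Converting: 27550 s ÷ 3600 s/hour = 7.65 hours.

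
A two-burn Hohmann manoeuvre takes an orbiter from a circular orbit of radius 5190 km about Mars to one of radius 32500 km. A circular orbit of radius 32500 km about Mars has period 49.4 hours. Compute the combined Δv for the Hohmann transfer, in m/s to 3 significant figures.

From Kepler's third law T² = 4π²r³/μ at r = 32500 km, T = 49.4 hours = 49.4 × 3600 s = 1.7784×10^5 s: μ = 4π²r³/T² = 42850.0 km³/s².
Transfer-ellipse semi-major axis a_t = (r₁ + r₂)/2 = (5190 + 32500)/2 = 18845 km.
Circular speed at r₁: v₁ = √(μ/r₁) = √(42850.0/5190) = 2.8733715 km/s.
Transfer-orbit speed at r₁ (vis-viva): v_p = √[μ(2/r₁ − 1/a_t)] = 3.7734221 km/s.
First burn Δv₁ = |v_p − v₁| = 0.9001 km/s.
Circular speed at r₂: v₂ = √(μ/r₂) = 1.14824 km/s.
Transfer-orbit speed at r₂: v_a = √[μ(2/r₂ − 1/a_t)] = 0.602586 km/s.
Second burn Δv₂ = |v₂ − v_a| = 0.5457 km/s.
Total Δv = Δv₁ + Δv₂ = 1.446 km/s.

Δv = 1450 m/s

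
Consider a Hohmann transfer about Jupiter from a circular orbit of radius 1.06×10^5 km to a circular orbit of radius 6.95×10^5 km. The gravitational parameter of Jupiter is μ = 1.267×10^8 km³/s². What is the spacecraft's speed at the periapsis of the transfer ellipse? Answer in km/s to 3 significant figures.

Transfer-ellipse semi-major axis a_t = (r₁ + r₂)/2 = (1.060×10^5 + 6.950×10^5)/2 = 4.005×10^5 km.
The periapsis of the transfer ellipse is at r = 1.060×10^5 km.
Vis-viva: v = √[μ(2/r − 1/a_t)] = √[1.267×10^8 × (2/1.060×10^5 − 1/4.005×10^5)] = 45.54 km/s.

v = 45.5 km/s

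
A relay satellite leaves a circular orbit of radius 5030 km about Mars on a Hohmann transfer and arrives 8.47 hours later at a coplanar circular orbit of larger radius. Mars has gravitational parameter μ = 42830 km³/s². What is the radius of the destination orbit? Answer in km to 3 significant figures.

Transfer time t = 8.47 hours = 30492 s, and t = π√(a_t³/μ).
So a_t = (μ t²/π²)^(1/3) = (42830 × (30492)² / π²)^(1/3) = 15920 km.
Since a_t = (r₁ + r₂)/2, r₂ = 2a_t − r₁ = 2×15920 − 5030 = 26810 km.

r₂ = 26800 km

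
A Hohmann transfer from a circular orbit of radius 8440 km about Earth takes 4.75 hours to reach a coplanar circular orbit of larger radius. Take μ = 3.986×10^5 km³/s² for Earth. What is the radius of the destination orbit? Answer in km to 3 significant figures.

Transfer time t = 4.75 hours = 17100 s, and t = π√(a_t³/μ).
So a_t = (μ t²/π²)^(1/3) = (3.986×10^5 × (17100)² / π²)^(1/3) = 22772 km.
Since a_t = (r₁ + r₂)/2, r₂ = 2a_t − r₁ = 2×22772 − 8440 = 37104 km.

r₂ = 37100 km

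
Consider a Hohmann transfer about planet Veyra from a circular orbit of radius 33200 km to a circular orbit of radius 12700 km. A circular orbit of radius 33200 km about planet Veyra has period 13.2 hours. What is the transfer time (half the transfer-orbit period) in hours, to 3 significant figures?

From Kepler's third law T² = 4π²r³/μ at r = 33200 km, T = 13.2 hours = 13.2 × 3600 s = 47520 s: μ = 4π²r³/T² = 6.39766×10^5 km³/s².
Semi-major axis of the transfer orbit: a_t = (33200 + 12700)/2 = 22950 km.
Half the transfer-orbit period gives t = π√(a_t³/μ) = 13660 s.
Converting: 13660 s ÷ 3600 s/hour = 3.79 hours.

t = 3.79 hours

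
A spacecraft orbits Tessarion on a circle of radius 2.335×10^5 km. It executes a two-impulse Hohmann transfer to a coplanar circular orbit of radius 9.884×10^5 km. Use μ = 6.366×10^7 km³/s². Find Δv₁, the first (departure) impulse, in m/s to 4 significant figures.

Δv₁ = 4490 m/s

Semi-major axis of the transfer orbit: a_t = (2.335×10^5 + 9.884×10^5)/2 = 6.1095×10^5 km.
On the circular orbit at r = 2.335×10^5 km, v_c = √(μ/r) = 16.51 km/s.
Transfer-orbit speed at the same r (vis-viva, a = a_t): v_t = √[μ(2/r − 1/a_t)] = 21.00 km/s.
Δv₁ = |v_t − v_c| = |21.00 − 16.51| = 4.490 km/s.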